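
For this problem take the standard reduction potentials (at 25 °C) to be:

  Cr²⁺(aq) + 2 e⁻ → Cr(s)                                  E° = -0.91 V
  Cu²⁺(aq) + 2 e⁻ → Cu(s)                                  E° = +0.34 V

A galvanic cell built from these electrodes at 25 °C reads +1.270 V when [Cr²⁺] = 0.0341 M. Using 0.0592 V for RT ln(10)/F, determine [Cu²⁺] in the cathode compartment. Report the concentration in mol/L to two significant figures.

Cu²⁺/Cu is the cathode, Cr²⁺/Cr the anode: E°cell = +1.25 V, n = 2.
Overall reaction: Cu²⁺(aq) + Cr(s) → Cu(s) + Cr²⁺(aq); Q = [Cr²⁺]^1/[Cu²⁺]^1.
From E = E° − (0.0592/n) log Q: log Q = (E° − E)·n/0.0592 = (+1.25 − (+1.270))·2/0.0592 = -0.6757.
So 1·log[Cu²⁺] = 1·log(0.0341) − log Q = -1.4672 − (-0.6757) = -0.7915; [Cu²⁺] = 10^(-0.7915) ≈ 0.16 M.

0.16 M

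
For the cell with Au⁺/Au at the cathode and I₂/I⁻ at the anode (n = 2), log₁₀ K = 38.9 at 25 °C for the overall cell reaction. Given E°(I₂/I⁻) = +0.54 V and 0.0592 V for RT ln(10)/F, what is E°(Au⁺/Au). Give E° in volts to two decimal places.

+1.69 V

E°cell = (0.0592/n)·log K = (0.0592/2)(38.9) = +1.151 V.
Since Au⁺/Au is the cathode and I₂/I⁻ the anode, E°cell = E°(Au⁺/Au) − E°(I₂/I⁻).
So E°(Au⁺/Au) = E°cell + E°(I₂/I⁻) = +1.151 + (+0.54) = +1.69 V.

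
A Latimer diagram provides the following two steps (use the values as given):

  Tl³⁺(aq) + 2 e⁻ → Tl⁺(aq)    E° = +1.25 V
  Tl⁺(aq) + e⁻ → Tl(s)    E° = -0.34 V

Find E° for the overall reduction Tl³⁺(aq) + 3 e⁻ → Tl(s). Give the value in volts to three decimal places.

+0.720 V

Since ΔG° = −nFE° is additive over sequential reductions, n₃E°₃ = n₁E°₁ + n₂E°₂.
E°₃ = (2×+1.25 + 1×-0.34) / 3 = (+2.160) / 3 = +0.720 V.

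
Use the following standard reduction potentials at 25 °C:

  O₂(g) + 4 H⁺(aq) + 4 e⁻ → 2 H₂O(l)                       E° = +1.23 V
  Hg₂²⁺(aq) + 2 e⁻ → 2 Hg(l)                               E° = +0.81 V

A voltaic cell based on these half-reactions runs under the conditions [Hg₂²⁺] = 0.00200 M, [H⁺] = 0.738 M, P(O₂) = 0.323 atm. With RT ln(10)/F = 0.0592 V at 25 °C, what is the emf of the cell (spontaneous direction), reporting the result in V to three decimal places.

O₂/H₂O is the cathode (higher E°), Hg₂²⁺/Hg the anode: E°cell = +1.23 − (+0.81) = +0.42 V, n = 4.
Overall: O₂(g) + 4 H⁺(aq) + 4 Hg(l) → 2 H₂O(l) + 2 Hg₂²⁺(aq)
Q = [Hg₂²⁺]^2 / (P(O₂)·[H⁺]^4); log Q = -4.379.
E = E° − (0.0592/n) log Q = +0.42 − (0.0592/4)(-4.379) = +0.485 V.

+0.485 V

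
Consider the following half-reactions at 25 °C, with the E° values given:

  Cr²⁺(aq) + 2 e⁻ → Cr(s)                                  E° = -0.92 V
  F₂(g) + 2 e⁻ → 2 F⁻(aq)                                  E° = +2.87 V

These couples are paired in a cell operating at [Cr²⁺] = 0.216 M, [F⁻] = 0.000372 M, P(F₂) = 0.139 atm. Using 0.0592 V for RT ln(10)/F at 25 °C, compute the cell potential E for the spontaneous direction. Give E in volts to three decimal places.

+3.987 V

F₂/F⁻ is the cathode (higher E°), Cr²⁺/Cr the anode: E°cell = +2.87 − (-0.92) = +3.79 V, n = 2.
Overall: F₂(g) + Cr(s) → 2 F⁻(aq) + Cr²⁺(aq)
Q = [F⁻]^2·[Cr²⁺] / (P(F₂)); log Q = -6.667.
E = E° − (0.0592/n) log Q = +3.79 − (0.0592/2)(-6.667) = +3.987 V.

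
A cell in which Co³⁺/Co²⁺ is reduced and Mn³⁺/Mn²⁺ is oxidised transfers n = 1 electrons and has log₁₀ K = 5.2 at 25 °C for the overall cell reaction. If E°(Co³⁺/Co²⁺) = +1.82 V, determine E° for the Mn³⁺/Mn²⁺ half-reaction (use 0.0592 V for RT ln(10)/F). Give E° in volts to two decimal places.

+1.51 V

E°cell = (0.0592/n)·log K = (0.0592/1)(5.2) = +0.308 V.
Since Co³⁺/Co²⁺ is the cathode and Mn³⁺/Mn²⁺ the anode, E°cell = E°(Co³⁺/Co²⁺) − E°(Mn³⁺/Mn²⁺).
So E°(Mn³⁺/Mn²⁺) = E°(Co³⁺/Co²⁺) − E°cell = (+1.82) − (+0.308) = +1.51 V.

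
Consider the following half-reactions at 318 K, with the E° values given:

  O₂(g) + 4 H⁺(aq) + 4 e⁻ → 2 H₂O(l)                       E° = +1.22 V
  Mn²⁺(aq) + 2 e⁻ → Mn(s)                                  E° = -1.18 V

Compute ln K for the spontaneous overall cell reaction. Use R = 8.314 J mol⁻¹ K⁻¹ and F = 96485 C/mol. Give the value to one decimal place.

350.3

Cathode: O₂/H₂O; anode: Mn²⁺/Mn. E°cell = (+1.22) − (-1.18) = +2.40 V, with n = 4.
ΔG° = −nFE° = −RT ln K, so ln K = nFE°/(RT) = (4)(96485)(+2.40) / ((8.314)(318)) = 350.343.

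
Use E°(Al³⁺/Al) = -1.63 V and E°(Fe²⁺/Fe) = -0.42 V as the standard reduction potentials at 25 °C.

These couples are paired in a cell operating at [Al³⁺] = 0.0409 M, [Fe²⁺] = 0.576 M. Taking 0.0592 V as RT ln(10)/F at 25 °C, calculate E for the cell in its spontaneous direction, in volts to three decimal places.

+1.230 V

Fe²⁺/Fe is the cathode (higher E°), Al³⁺/Al the anode: E°cell = -0.42 − (-1.63) = +1.21 V, n = 6.
Overall: 3 Fe²⁺(aq) + 2 Al(s) → 3 Fe(s) + 2 Al³⁺(aq)
Q = [Al³⁺]^2 / ([Fe²⁺]^3); log Q = -2.058.
E = E° − (0.0592/n) log Q = +1.21 − (0.0592/6)(-2.058) = +1.230 V.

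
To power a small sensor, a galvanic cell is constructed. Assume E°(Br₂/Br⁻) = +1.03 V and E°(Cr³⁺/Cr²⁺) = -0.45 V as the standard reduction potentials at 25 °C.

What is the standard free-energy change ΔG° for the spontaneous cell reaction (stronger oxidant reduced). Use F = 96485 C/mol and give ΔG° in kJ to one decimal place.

-285.6 kJ

Br₂/Br⁻ (E° = +1.03 V) is the cathode; Cr³⁺/Cr²⁺ (E° = -0.45 V) is the anode, so E°cell = +1.48 V.
Balancing electrons gives n = 2 (lcm of 2 and 1).
ΔG° = −nFE° = −(2)(96485)(+1.48) = -285,596 J = -285.6 kJ.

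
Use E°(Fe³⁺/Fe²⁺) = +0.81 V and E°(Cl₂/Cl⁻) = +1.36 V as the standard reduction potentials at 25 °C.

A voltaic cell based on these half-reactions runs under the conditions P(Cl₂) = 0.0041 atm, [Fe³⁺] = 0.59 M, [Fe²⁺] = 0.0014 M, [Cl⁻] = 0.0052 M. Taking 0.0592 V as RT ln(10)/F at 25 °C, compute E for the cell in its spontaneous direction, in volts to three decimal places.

+0.459 V

Cl₂/Cl⁻ is the cathode (higher E°), Fe³⁺/Fe²⁺ the anode: E°cell = +1.36 − (+0.81) = +0.55 V, n = 2.
Overall: Cl₂(g) + 2 Fe²⁺(aq) → 2 Cl⁻(aq) + 2 Fe³⁺(aq)
Q = [Cl⁻]^2·[Fe³⁺]^2 / (P(Cl₂)·[Fe²⁺]^2); log Q = 3.069.
E = E° − (0.0592/n) log Q = +0.55 − (0.0592/2)(3.069) = +0.459 V.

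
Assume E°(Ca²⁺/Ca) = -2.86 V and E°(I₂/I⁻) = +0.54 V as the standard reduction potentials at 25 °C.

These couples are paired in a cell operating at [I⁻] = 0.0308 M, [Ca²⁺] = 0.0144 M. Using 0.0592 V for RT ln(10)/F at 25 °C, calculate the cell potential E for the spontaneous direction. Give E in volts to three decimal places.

I₂/I⁻ is the cathode (higher E°), Ca²⁺/Ca the anode: E°cell = +0.54 − (-2.86) = +3.40 V, n = 2.
Overall: I₂(s) + Ca(s) → 2 I⁻(aq) + Ca²⁺(aq)
Q = [I⁻]^2·[Ca²⁺]; log Q = -4.865.
E = E° − (0.0592/n) log Q = +3.40 − (0.0592/2)(-4.865) = +3.544 V.

+3.544 V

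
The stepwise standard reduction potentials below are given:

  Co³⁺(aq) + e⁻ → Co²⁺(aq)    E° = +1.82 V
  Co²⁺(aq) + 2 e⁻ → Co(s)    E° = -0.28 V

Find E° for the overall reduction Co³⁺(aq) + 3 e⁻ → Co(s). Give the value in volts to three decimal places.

+0.420 V

Since ΔG° = −nFE° is additive over sequential reductions, n₃E°₃ = n₁E°₁ + n₂E°₂.
E°₃ = (1×+1.82 + 2×-0.28) / 3 = (+1.260) / 3 = +0.420 V.
Simply averaging or adding the two E° values would be wrong; the electron-weighted sum is required.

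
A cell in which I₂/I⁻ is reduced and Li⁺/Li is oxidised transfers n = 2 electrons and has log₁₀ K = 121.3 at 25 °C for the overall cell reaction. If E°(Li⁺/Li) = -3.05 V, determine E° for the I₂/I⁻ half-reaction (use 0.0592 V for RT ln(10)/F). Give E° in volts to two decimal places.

E°cell = (0.0592/n)·log K = (0.0592/2)(121.3) = +3.590 V.
Since I₂/I⁻ is the cathode and Li⁺/Li the anode, E°cell = E°(I₂/I⁻) − E°(Li⁺/Li).
So E°(I₂/I⁻) = E°cell + E°(Li⁺/Li) = +3.590 + (-3.05) = +0.54 V.

+0.54 V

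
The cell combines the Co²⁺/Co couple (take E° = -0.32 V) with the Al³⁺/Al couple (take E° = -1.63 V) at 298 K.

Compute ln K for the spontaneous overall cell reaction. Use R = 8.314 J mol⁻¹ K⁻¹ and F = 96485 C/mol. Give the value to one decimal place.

306.1

Cathode: Co²⁺/Co; anode: Al³⁺/Al. E°cell = (-0.32) − (-1.63) = +1.31 V, with n = 6.
ΔG° = −nFE° = −RT ln K, so ln K = nFE°/(RT) = (6)(96485)(+1.31) / ((8.314)(298)) = 306.095.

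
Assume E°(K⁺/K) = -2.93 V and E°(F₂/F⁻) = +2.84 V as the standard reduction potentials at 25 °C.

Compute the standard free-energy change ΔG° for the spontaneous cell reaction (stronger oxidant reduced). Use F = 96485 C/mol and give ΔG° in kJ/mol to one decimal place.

F₂/F⁻ (E° = +2.84 V) is the cathode; K⁺/K (E° = -2.93 V) is the anode, so E°cell = +5.77 V.
Balancing electrons gives n = 2 (lcm of 2 and 1).
ΔG° = −nFE° = −(2)(96485)(+5.77) = -1,113,437 J = -1113.4 kJ/mol.

-1113.4 kJ/mol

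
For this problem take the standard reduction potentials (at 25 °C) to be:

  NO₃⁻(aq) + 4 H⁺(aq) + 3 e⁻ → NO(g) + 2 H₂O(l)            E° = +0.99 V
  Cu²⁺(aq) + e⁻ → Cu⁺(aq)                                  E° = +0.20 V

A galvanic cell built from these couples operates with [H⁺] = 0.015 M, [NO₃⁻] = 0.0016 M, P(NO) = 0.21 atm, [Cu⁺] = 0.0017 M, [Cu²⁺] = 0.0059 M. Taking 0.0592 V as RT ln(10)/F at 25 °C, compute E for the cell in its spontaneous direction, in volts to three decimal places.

NO₃⁻/NO is the cathode (higher E°), Cu²⁺/Cu⁺ the anode: E°cell = +0.99 − (+0.20) = +0.79 V, n = 3.
Overall: NO₃⁻(aq) + 4 H⁺(aq) + 3 Cu⁺(aq) → NO(g) + 2 H₂O(l) + 3 Cu²⁺(aq)
Q = P(NO)·[Cu²⁺]^3 / ([NO₃⁻]·[H⁺]^4·[Cu⁺]^3); log Q = 11.035.
E = E° − (0.0592/n) log Q = +0.79 − (0.0592/3)(11.035) = +0.572 V.

+0.572 V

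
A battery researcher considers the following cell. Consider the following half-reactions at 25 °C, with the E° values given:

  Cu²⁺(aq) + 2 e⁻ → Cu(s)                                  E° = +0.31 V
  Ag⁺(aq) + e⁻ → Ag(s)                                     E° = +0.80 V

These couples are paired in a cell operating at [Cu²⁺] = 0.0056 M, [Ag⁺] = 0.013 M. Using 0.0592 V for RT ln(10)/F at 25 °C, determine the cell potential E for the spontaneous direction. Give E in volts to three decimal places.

Ag⁺/Ag is the cathode (higher E°), Cu²⁺/Cu the anode: E°cell = +0.80 − (+0.31) = +0.49 V, n = 2.
Overall: 2 Ag⁺(aq) + Cu(s) → 2 Ag(s) + Cu²⁺(aq)
Q = [Cu²⁺] / ([Ag⁺]^2); log Q = 1.520.
E = E° − (0.0592/n) log Q = +0.49 − (0.0592/2)(1.520) = +0.445 V.

+0.445 V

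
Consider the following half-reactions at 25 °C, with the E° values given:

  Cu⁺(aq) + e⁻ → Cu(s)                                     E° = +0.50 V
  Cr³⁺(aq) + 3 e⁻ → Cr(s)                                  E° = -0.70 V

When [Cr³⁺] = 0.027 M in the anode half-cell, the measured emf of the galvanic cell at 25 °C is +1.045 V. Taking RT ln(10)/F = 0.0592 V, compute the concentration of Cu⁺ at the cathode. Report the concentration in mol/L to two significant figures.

0.00072 M

Cu⁺/Cu is the cathode, Cr³⁺/Cr the anode: E°cell = +1.20 V, n = 3.
Overall reaction: 3 Cu⁺(aq) + Cr(s) → 3 Cu(s) + Cr³⁺(aq); Q = [Cr³⁺]^1/[Cu⁺]^3.
From E = E° − (0.0592/n) log Q: log Q = (E° − E)·n/0.0592 = (+1.20 − (+1.045))·3/0.0592 = 7.8547.
So 3·log[Cu⁺] = 1·log(0.027) − log Q = -1.5686 − (7.8547) = -9.4233; log[Cu⁺] = -9.4233 / 3 = -3.1411; [Cu⁺] = 10^(-3.1411) ≈ 0.00072 M.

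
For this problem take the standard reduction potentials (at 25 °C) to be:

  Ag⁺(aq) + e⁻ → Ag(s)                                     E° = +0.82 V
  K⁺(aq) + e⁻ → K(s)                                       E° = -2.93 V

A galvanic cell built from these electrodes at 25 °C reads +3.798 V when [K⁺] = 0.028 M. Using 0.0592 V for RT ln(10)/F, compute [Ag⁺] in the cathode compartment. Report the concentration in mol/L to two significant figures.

0.18 M

Ag⁺/Ag is the cathode, K⁺/K the anode: E°cell = +3.75 V, n = 1.
Overall reaction: Ag⁺(aq) + K(s) → Ag(s) + K⁺(aq); Q = [K⁺]^1/[Ag⁺]^1.
From E = E° − (0.0592/n) log Q: log Q = (E° − E)·n/0.0592 = (+3.75 − (+3.798))·1/0.0592 = -0.8108.
So 1·log[Ag⁺] = 1·log(0.028) − log Q = -1.5528 − (-0.8108) = -0.7420; [Ag⁺] = 10^(-0.7420) ≈ 0.18 M.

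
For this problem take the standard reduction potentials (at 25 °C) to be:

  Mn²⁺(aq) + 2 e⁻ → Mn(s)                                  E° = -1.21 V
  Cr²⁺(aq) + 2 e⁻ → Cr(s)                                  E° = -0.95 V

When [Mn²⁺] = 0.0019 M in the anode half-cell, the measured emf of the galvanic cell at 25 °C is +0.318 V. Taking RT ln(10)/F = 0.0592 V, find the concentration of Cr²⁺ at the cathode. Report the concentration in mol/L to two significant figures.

0.17 M

Cr²⁺/Cr is the cathode, Mn²⁺/Mn the anode: E°cell = +0.26 V, n = 2.
Overall reaction: Cr²⁺(aq) + Mn(s) → Cr(s) + Mn²⁺(aq); Q = [Mn²⁺]^1/[Cr²⁺]^1.
From E = E° − (0.0592/n) log Q: log Q = (E° − E)·n/0.0592 = (+0.26 − (+0.318))·2/0.0592 = -1.9595.
So 1·log[Cr²⁺] = 1·log(0.0019) − log Q = -2.7212 − (-1.9595) = -0.7617; [Cr²⁺] = 10^(-0.7617) ≈ 0.17 M.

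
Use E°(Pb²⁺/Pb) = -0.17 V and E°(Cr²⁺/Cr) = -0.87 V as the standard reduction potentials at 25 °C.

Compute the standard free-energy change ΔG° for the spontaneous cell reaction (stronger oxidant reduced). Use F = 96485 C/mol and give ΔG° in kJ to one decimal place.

Pb²⁺/Pb (E° = -0.17 V) is the cathode; Cr²⁺/Cr (E° = -0.87 V) is the anode, so E°cell = +0.70 V.
Balancing electrons gives n = 2 (lcm of 2 and 2).
ΔG° = −nFE° = −(2)(96485)(+0.70) = -135,079 J = -135.1 kJ.

-135.1 kJ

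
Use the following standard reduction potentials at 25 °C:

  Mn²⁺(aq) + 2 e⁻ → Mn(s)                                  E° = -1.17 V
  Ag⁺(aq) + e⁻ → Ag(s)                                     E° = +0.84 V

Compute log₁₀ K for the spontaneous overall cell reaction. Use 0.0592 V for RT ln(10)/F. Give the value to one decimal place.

67.9

Cathode: Ag⁺/Ag; anode: Mn²⁺/Mn. E°cell = +2.01 V, n = 2.
log K = nE°cell / 0.0592 = (2)(+2.01) / 0.0592 = 67.9.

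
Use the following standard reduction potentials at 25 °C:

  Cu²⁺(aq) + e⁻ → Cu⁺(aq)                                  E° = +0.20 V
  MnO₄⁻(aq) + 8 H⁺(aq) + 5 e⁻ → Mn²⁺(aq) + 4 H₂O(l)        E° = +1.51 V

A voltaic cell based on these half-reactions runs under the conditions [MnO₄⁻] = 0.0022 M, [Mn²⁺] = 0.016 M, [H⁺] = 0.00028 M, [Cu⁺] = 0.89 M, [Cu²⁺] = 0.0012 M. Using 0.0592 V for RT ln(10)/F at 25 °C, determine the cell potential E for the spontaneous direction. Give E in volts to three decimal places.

+1.133 V

MnO₄⁻/Mn²⁺ is the cathode (higher E°), Cu²⁺/Cu⁺ the anode: E°cell = +1.51 − (+0.20) = +1.31 V, n = 5.
Overall: MnO₄⁻(aq) + 8 H⁺(aq) + 5 Cu⁺(aq) → Mn²⁺(aq) + 4 H₂O(l) + 5 Cu²⁺(aq)
Q = [Mn²⁺]·[Cu²⁺]^5 / ([MnO₄⁻]·[H⁺]^8·[Cu⁺]^5); log Q = 14.933.
E = E° − (0.0592/n) log Q = +1.31 − (0.0592/5)(14.933) = +1.133 V.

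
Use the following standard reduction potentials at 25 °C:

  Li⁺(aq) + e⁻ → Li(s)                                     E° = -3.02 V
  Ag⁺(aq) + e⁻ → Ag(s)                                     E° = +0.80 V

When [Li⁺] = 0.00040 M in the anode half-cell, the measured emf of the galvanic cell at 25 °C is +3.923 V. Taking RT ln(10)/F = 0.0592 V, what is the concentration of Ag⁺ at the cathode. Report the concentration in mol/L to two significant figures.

Ag⁺/Ag is the cathode, Li⁺/Li the anode: E°cell = +3.82 V, n = 1.
Overall reaction: Ag⁺(aq) + Li(s) → Ag(s) + Li⁺(aq); Q = [Li⁺]^1/[Ag⁺]^1.
From E = E° − (0.0592/n) log Q: log Q = (E° − E)·n/0.0592 = (+3.82 − (+3.923))·1/0.0592 = -1.7399.
So 1·log[Ag⁺] = 1·log(0.0004) − log Q = -3.3979 − (-1.7399) = -1.6580; [Ag⁺] = 10^(-1.6580) ≈ 0.022 M.

0.022 M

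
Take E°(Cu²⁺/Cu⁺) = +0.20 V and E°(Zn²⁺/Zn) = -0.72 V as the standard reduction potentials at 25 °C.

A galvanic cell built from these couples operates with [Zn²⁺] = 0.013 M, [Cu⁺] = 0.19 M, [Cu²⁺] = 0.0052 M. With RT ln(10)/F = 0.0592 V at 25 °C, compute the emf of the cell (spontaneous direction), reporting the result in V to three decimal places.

Cu²⁺/Cu⁺ is the cathode (higher E°), Zn²⁺/Zn the anode: E°cell = +0.20 − (-0.72) = +0.92 V, n = 2.
Overall: 2 Cu²⁺(aq) + Zn(s) → 2 Cu⁺(aq) + Zn²⁺(aq)
Q = [Cu⁺]^2·[Zn²⁺] / ([Cu²⁺]^2); log Q = 1.239.
E = E° − (0.0592/n) log Q = +0.92 − (0.0592/2)(1.239) = +0.883 V.

+0.883 V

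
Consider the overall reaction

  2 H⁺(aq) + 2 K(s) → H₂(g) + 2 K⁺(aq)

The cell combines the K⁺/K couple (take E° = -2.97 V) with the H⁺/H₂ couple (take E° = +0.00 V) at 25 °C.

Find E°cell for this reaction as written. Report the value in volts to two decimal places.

The H⁺/H₂ couple has the higher reduction potential, so it is the cathode; K⁺/K is oxidised at the anode.
E°cell = E°(cathode) − E°(anode) = (+0.00) − (-2.97) = +2.97 V.

+2.97 V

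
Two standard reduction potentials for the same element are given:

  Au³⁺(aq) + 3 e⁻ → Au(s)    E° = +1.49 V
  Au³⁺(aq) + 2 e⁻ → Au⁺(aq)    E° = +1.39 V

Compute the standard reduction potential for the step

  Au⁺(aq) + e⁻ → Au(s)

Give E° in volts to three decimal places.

+1.690 V

Sequential free energies add, so n₃E°₃ = n₁E°₁ + n₂E°₂.
With n₃ = 3, and the known step contributing 2×(+1.39) V, the unknown satisfies 1·E° = 3×(+1.49) − 2×(+1.39) = +1.690.
E° = +1.690 / 1 = +1.690 V.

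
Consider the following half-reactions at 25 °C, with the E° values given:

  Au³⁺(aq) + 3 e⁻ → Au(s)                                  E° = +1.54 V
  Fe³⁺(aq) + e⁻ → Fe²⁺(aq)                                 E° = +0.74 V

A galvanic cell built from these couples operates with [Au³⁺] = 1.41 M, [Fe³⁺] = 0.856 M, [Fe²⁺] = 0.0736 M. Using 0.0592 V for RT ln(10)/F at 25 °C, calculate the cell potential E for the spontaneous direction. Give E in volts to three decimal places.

+0.740 V

Au³⁺/Au is the cathode (higher E°), Fe³⁺/Fe²⁺ the anode: E°cell = +1.54 − (+0.74) = +0.80 V, n = 3.
Overall: Au³⁺(aq) + 3 Fe²⁺(aq) → Au(s) + 3 Fe³⁺(aq)
Q = [Fe³⁺]^3 / ([Au³⁺]·[Fe²⁺]^3); log Q = 3.048.
E = E° − (0.0592/n) log Q = +0.80 − (0.0592/3)(3.048) = +0.740 V.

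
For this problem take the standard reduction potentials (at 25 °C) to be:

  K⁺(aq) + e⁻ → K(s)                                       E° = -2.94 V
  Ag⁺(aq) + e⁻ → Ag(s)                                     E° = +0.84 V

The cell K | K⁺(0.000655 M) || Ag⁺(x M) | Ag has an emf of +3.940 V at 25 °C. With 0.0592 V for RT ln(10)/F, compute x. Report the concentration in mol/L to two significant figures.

0.33 M

Ag⁺/Ag is the cathode, K⁺/K the anode: E°cell = +3.78 V, n = 1.
Overall reaction: Ag⁺(aq) + K(s) → Ag(s) + K⁺(aq); Q = [K⁺]^1/[Ag⁺]^1.
From E = E° − (0.0592/n) log Q: log Q = (E° − E)·n/0.0592 = (+3.78 − (+3.940))·1/0.0592 = -2.7027.
So 1·log[Ag⁺] = 1·log(0.000655) − log Q = -3.1838 − (-2.7027) = -0.4811; [Ag⁺] = 10^(-0.4811) ≈ 0.33 M.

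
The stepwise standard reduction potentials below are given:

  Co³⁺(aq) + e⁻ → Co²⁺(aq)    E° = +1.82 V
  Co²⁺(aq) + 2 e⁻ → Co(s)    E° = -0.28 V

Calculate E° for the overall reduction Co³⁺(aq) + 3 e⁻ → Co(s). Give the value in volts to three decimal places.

Since ΔG° = −nFE° is additive over sequential reductions, n₃E°₃ = n₁E°₁ + n₂E°₂.
E°₃ = (1×+1.82 + 2×-0.28) / 3 = (+1.260) / 3 = +0.420 V.

+0.420 V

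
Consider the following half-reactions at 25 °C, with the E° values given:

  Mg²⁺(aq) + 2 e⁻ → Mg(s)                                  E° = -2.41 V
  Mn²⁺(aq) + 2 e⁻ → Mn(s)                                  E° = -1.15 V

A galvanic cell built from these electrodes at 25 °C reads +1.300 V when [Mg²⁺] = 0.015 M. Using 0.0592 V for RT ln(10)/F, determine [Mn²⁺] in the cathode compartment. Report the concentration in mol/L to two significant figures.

0.34 M

Mn²⁺/Mn is the cathode, Mg²⁺/Mg the anode: E°cell = +1.26 V, n = 2.
Overall reaction: Mn²⁺(aq) + Mg(s) → Mn(s) + Mg²⁺(aq); Q = [Mg²⁺]^1/[Mn²⁺]^1.
From E = E° − (0.0592/n) log Q: log Q = (E° − E)·n/0.0592 = (+1.26 − (+1.300))·2/0.0592 = -1.3514.
So 1·log[Mn²⁺] = 1·log(0.015) − log Q = -1.8239 − (-1.3514) = -0.4725; [Mn²⁺] = 10^(-0.4725) ≈ 0.34 M.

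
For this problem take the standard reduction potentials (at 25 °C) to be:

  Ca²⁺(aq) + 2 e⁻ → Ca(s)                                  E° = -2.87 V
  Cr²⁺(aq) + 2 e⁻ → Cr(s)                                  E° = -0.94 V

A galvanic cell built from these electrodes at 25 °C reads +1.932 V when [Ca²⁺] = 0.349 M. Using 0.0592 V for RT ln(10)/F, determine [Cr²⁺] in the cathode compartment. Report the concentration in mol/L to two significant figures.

Cr²⁺/Cr is the cathode, Ca²⁺/Ca the anode: E°cell = +1.93 V, n = 2.
Overall reaction: Cr²⁺(aq) + Ca(s) → Cr(s) + Ca²⁺(aq); Q = [Ca²⁺]^1/[Cr²⁺]^1.
From E = E° − (0.0592/n) log Q: log Q = (E° − E)·n/0.0592 = (+1.93 − (+1.932))·2/0.0592 = -0.0676.
So 1·log[Cr²⁺] = 1·log(0.349) − log Q = -0.4572 − (-0.0676) = -0.3896; [Cr²⁺] = 10^(-0.3896) ≈ 0.41 M.

0.41 M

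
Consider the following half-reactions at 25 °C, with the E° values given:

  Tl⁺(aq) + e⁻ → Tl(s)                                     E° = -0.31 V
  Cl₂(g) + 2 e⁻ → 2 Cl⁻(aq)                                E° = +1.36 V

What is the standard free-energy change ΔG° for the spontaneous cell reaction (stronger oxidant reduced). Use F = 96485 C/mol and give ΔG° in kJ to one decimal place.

Cl₂/Cl⁻ (E° = +1.36 V) is the cathode; Tl⁺/Tl (E° = -0.31 V) is the anode, so E°cell = +1.67 V.
Balancing electrons gives n = 2 (lcm of 2 and 1).
ΔG° = −nFE° = −(2)(96485)(+1.67) = -322,260 J = -322.3 kJ.

-322.3 kJ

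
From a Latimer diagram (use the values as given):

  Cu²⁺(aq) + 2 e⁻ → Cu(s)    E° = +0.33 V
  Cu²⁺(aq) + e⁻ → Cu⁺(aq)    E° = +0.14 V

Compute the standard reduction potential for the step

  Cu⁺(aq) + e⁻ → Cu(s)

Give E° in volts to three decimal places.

Sequential free energies add, so n₃E°₃ = n₁E°₁ + n₂E°₂.
With n₃ = 2, and the known step contributing 1×(+0.14) V, the unknown satisfies 1·E° = 2×(+0.33) − 1×(+0.14) = +0.520.
E° = +0.520 / 1 = +0.520 V.

+0.520 V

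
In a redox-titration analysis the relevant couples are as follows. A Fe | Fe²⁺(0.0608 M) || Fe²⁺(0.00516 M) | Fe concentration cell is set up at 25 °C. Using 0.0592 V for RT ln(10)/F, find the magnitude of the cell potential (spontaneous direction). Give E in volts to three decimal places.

+0.032 V

For a concentration cell E°cell = 0. The 0.0608 M side is the cathode (reduction is favoured where [Fe²⁺] is higher).
With n = 2, E = −(0.0592/2) log([Fe²⁺]ₐₙ/[Fe²⁺]꜀ₐₜ) = −(0.0592/2) log(0.00516/0.0608) = −(0.0592/2)(-1.071) = +0.032 V.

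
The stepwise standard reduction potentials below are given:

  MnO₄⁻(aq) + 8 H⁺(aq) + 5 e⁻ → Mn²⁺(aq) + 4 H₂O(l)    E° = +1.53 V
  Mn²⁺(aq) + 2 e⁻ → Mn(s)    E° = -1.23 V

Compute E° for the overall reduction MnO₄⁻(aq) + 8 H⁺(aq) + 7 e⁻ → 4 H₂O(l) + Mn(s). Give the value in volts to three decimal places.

+0.741 V

Standard free energies of sequential steps add: ΔG°₃ = ΔG°₁ + ΔG°₂, so n₃E°₃ = n₁E°₁ + n₂E°₂.
E°₃ = (5×+1.53 + 2×-1.23) / 7 = (+5.190) / 7 = +0.741 V.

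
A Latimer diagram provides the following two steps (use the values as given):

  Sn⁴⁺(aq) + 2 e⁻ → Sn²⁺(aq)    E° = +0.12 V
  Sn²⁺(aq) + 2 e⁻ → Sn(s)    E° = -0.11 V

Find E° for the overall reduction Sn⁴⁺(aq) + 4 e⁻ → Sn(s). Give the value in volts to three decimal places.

+0.005 V

Adding the free-energy changes (−nFE°) of the two steps gives −n₃FE°₃ = −n₁FE°₁ − n₂FE°₂.
E°₃ = (2×+0.12 + 2×-0.11) / 4 = (+0.020) / 4 = +0.005 V.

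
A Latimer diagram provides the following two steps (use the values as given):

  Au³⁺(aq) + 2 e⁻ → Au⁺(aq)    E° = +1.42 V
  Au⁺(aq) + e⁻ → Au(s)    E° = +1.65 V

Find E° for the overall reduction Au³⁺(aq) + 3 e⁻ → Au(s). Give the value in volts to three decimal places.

Adding the free-energy changes (−nFE°) of the two steps gives −n₃FE°₃ = −n₁FE°₁ − n₂FE°₂.
E°₃ = (2×+1.42 + 1×+1.65) / 3 = (+4.490) / 3 = +1.497 V.
Simply averaging or adding the two E° values would be wrong; the electron-weighted sum is required.

+1.497 V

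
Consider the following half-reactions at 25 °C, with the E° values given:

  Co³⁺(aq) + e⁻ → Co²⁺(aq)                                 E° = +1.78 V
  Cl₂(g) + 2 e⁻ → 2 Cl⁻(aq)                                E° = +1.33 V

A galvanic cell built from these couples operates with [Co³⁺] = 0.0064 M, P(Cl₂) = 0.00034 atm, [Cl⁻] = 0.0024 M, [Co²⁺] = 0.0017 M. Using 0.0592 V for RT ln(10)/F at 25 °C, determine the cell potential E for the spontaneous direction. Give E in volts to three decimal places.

+0.432 V

Co³⁺/Co²⁺ is the cathode (higher E°), Cl₂/Cl⁻ the anode: E°cell = +1.78 − (+1.33) = +0.45 V, n = 2.
Overall: 2 Co³⁺(aq) + 2 Cl⁻(aq) → 2 Co²⁺(aq) + Cl₂(g)
Q = [Co²⁺]^2·P(Cl₂) / ([Co³⁺]^2·[Cl⁻]^2); log Q = 0.620.
E = E° − (0.0592/n) log Q = +0.45 − (0.0592/2)(0.620) = +0.432 V.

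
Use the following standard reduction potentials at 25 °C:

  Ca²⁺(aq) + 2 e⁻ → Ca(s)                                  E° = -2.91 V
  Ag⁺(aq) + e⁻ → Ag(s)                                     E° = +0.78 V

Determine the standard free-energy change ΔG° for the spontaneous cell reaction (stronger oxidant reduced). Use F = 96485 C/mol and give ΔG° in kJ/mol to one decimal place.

-712.1 kJ/mol

Ag⁺/Ag (E° = +0.78 V) is the cathode; Ca²⁺/Ca (E° = -2.91 V) is the anode, so E°cell = +3.69 V.
Balancing electrons gives n = 2 (lcm of 1 and 2).
ΔG° = −nFE° = −(2)(96485)(+3.69) = -712,059 J = -712.1 kJ/mol.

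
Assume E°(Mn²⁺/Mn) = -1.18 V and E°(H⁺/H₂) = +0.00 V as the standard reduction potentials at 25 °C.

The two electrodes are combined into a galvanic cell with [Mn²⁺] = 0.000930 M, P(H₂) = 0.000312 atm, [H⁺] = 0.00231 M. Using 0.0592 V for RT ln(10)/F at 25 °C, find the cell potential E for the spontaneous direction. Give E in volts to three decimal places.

H⁺/H₂ is the cathode (higher E°), Mn²⁺/Mn the anode: E°cell = +0.00 − (-1.18) = +1.18 V, n = 2.
Overall: 2 H⁺(aq) + Mn(s) → H₂(g) + Mn²⁺(aq)
Q = P(H₂)·[Mn²⁺] / ([H⁺]^2); log Q = -1.265.
E = E° − (0.0592/n) log Q = +1.18 − (0.0592/2)(-1.265) = +1.217 V.

+1.217 V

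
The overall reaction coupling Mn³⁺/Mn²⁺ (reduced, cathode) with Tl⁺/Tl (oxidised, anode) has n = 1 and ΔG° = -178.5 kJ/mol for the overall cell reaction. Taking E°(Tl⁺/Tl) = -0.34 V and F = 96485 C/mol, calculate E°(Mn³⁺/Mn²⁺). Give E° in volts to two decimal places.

E°cell = −ΔG°/(nF) = −(-178.5×10³)/((1)(96485)) = +1.850 V.
Since Mn³⁺/Mn²⁺ is the cathode and Tl⁺/Tl the anode, E°cell = E°(Mn³⁺/Mn²⁺) − E°(Tl⁺/Tl).
So E°(Mn³⁺/Mn²⁺) = E°cell + E°(Tl⁺/Tl) = +1.850 + (-0.34) = +1.51 V.

+1.51 V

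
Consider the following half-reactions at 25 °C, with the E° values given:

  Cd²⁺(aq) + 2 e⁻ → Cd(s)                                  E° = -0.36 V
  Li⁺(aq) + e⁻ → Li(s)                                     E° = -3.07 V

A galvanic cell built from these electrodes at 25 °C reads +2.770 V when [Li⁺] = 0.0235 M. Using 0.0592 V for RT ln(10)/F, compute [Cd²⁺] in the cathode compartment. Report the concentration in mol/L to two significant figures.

0.059 M

Cd²⁺/Cd is the cathode, Li⁺/Li the anode: E°cell = +2.71 V, n = 2.
Overall reaction: Cd²⁺(aq) + 2 Li(s) → Cd(s) + 2 Li⁺(aq); Q = [Li⁺]^2/[Cd²⁺]^1.
From E = E° − (0.0592/n) log Q: log Q = (E° − E)·n/0.0592 = (+2.71 − (+2.770))·2/0.0592 = -2.0270.
So 1·log[Cd²⁺] = 2·log(0.0235) − log Q = -3.2579 − (-2.0270) = -1.2309; [Cd²⁺] = 10^(-1.2309) ≈ 0.059 M.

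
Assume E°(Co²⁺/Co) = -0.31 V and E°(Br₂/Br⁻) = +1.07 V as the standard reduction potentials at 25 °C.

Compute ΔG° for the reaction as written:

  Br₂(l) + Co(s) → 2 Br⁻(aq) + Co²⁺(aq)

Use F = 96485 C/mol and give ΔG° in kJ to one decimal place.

-266.3 kJ

As written, Br₂/Br⁻ is reduced (cathode) and Co²⁺/Co is oxidised (anode), so E°cell = (+1.07) − (-0.31) = +1.38 V.
Balancing electrons gives n = 2.
ΔG° = −nFE° = −(2)(96485)(+1.38) = -266,299 J = -266.3 kJ.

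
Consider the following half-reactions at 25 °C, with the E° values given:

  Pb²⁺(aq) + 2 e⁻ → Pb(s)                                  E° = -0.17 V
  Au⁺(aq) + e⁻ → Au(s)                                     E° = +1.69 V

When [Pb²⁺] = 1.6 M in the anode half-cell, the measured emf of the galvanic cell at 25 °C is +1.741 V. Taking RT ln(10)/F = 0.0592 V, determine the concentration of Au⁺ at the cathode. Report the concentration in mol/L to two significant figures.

0.012 M

Au⁺/Au is the cathode, Pb²⁺/Pb the anode: E°cell = +1.86 V, n = 2.
Overall reaction: 2 Au⁺(aq) + Pb(s) → 2 Au(s) + Pb²⁺(aq); Q = [Pb²⁺]^1/[Au⁺]^2.
From E = E° − (0.0592/n) log Q: log Q = (E° − E)·n/0.0592 = (+1.86 − (+1.741))·2/0.0592 = 4.0203.
So 2·log[Au⁺] = 1·log(1.6) − log Q = 0.2041 − (4.0203) = -3.8162; log[Au⁺] = -3.8162 / 2 = -1.9081; [Au⁺] = 10^(-1.9081) ≈ 0.012 M.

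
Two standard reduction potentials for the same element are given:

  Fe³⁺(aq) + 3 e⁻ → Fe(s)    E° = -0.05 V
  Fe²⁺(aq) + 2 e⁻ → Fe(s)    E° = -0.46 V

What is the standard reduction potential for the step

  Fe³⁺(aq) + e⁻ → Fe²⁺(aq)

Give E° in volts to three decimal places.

+0.770 V

Sequential free energies add, so n₃E°₃ = n₁E°₁ + n₂E°₂.
With n₃ = 3, and the known step contributing 2×(-0.46) V, the unknown satisfies 1·E° = 3×(-0.05) − 2×(-0.46) = +0.770.
E° = +0.770 / 1 = +0.770 V.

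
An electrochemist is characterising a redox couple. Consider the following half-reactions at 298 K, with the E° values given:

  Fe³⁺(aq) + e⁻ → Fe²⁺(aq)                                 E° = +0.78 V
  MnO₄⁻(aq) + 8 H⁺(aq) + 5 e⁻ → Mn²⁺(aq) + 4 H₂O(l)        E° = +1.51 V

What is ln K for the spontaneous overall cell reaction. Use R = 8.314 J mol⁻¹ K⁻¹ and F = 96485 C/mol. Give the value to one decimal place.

142.1

Cathode: MnO₄⁻/Mn²⁺; anode: Fe³⁺/Fe²⁺. E°cell = (+1.51) − (+0.78) = +0.73 V, with n = 5.
ΔG° = −nFE° = −RT ln K, so ln K = nFE°/(RT) = (5)(96485)(+0.73) / ((8.314)(298)) = 142.143.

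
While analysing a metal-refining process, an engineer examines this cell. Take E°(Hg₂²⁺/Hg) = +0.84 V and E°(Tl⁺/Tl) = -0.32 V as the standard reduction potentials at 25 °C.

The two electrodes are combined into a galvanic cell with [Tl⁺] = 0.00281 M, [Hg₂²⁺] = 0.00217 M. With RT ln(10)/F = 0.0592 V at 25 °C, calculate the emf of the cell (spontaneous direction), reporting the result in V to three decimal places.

Hg₂²⁺/Hg is the cathode (higher E°), Tl⁺/Tl the anode: E°cell = +0.84 − (-0.32) = +1.16 V, n = 2.
Overall: Hg₂²⁺(aq) + 2 Tl(s) → 2 Hg(l) + 2 Tl⁺(aq)
Q = [Tl⁺]^2 / ([Hg₂²⁺]); log Q = -2.439.
E = E° − (0.0592/n) log Q = +1.16 − (0.0592/2)(-2.439) = +1.232 V.

+1.232 V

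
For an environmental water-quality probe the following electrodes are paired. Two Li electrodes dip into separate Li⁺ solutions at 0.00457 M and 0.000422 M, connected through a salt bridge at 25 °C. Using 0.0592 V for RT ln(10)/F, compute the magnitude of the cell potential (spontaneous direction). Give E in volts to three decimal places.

For a concentration cell E°cell = 0. The 0.00457 M side is the cathode (reduction is favoured where [Li⁺] is higher).
With n = 1, E = −(0.0592/1) log([Li⁺]ₐₙ/[Li⁺]꜀ₐₜ) = −(0.0592/1) log(0.000422/0.00457) = −(0.0592/1)(-1.035) = +0.061 V.

+0.061 V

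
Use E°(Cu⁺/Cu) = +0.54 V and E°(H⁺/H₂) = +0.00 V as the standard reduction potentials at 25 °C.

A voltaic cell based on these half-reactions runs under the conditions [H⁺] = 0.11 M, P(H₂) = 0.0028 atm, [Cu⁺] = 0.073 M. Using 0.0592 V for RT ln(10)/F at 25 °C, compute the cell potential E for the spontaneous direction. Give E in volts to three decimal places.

+0.454 V

Cu⁺/Cu is the cathode (higher E°), H⁺/H₂ the anode: E°cell = +0.54 − (+0.00) = +0.54 V, n = 2.
Overall: 2 Cu⁺(aq) + H₂(g) → 2 Cu(s) + 2 H⁺(aq)
Q = [H⁺]^2 / ([Cu⁺]^2·P(H₂)); log Q = 2.909.
E = E° − (0.0592/n) log Q = +0.54 − (0.0592/2)(2.909) = +0.454 V.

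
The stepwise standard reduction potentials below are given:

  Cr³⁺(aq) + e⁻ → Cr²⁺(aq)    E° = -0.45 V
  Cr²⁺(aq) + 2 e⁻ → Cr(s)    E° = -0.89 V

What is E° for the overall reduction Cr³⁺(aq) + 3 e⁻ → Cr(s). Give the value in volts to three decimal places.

Standard free energies of sequential steps add: ΔG°₃ = ΔG°₁ + ΔG°₂, so n₃E°₃ = n₁E°₁ + n₂E°₂.
E°₃ = (1×-0.45 + 2×-0.89) / 3 = (-2.230) / 3 = -0.743 V.

-0.743 V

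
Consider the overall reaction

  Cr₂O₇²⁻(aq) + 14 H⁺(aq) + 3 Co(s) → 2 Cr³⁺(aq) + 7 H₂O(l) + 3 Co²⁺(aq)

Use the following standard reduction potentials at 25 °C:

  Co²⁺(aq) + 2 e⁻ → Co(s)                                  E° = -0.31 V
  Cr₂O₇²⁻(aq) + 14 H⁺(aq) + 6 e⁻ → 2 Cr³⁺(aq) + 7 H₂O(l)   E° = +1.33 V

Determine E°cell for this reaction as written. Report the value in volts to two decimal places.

The Cr₂O₇²⁻/Cr³⁺ couple has the higher reduction potential, so it is the cathode; Co²⁺/Co is oxidised at the anode.
E°cell = E°(cathode) − E°(anode) = (+1.33) − (-0.31) = +1.64 V.
Since E°cell > 0, the reaction is spontaneous under standard conditions.

+1.64 V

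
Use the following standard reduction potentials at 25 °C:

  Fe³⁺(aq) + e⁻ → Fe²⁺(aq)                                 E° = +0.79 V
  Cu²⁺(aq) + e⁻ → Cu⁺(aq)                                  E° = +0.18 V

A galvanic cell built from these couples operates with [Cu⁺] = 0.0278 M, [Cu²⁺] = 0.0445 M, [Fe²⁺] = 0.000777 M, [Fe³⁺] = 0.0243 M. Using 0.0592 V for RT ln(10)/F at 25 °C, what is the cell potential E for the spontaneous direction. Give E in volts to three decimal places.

+0.686 V

Fe³⁺/Fe²⁺ is the cathode (higher E°), Cu²⁺/Cu⁺ the anode: E°cell = +0.79 − (+0.18) = +0.61 V, n = 1.
Overall: Fe³⁺(aq) + Cu⁺(aq) → Fe²⁺(aq) + Cu²⁺(aq)
Q = [Fe²⁺]·[Cu²⁺] / ([Fe³⁺]·[Cu⁺]); log Q = -1.291.
E = E° − (0.0592/n) log Q = +0.61 − (0.0592/1)(-1.291) = +0.686 V.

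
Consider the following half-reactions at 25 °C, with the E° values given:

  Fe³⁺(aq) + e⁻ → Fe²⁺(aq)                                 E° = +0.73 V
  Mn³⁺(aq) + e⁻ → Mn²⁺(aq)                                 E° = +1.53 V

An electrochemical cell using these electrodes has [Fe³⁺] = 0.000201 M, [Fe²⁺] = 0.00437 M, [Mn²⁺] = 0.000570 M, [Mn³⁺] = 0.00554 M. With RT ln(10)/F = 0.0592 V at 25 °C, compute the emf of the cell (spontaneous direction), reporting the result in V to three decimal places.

Mn³⁺/Mn²⁺ is the cathode (higher E°), Fe³⁺/Fe²⁺ the anode: E°cell = +1.53 − (+0.73) = +0.80 V, n = 1.
Overall: Mn³⁺(aq) + Fe²⁺(aq) → Mn²⁺(aq) + Fe³⁺(aq)
Q = [Mn²⁺]·[Fe³⁺] / ([Mn³⁺]·[Fe²⁺]); log Q = -2.325.
E = E° − (0.0592/n) log Q = +0.80 − (0.0592/1)(-2.325) = +0.938 V.

+0.938 V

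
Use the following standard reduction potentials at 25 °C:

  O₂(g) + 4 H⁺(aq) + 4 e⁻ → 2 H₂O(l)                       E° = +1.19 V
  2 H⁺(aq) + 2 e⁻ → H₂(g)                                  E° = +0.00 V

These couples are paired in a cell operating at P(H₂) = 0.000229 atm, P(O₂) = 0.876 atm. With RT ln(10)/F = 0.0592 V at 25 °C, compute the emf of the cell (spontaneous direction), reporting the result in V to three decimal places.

O₂/H₂O is the cathode (higher E°), H⁺/H₂ the anode: E°cell = +1.19 − (+0.00) = +1.19 V, n = 4.
Overall: O₂(g) + 2 H₂(g) → 2 H₂O(l)
Q = 1 / (P(O₂)·P(H₂)^2); log Q = 7.338.
E = E° − (0.0592/n) log Q = +1.19 − (0.0592/4)(7.338) = +1.081 V.

+1.081 V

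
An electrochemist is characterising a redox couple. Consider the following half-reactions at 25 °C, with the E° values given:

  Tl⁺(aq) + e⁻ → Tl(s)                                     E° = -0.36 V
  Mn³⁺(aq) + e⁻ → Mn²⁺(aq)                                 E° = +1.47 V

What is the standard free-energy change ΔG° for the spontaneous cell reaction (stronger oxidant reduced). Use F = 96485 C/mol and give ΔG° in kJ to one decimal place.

-176.6 kJ

Mn³⁺/Mn²⁺ (E° = +1.47 V) is the cathode; Tl⁺/Tl (E° = -0.36 V) is the anode, so E°cell = +1.83 V.
Balancing electrons gives n = 1 (lcm of 1 and 1).
ΔG° = −nFE° = −(1)(96485)(+1.83) = -176,568 J = -176.6 kJ.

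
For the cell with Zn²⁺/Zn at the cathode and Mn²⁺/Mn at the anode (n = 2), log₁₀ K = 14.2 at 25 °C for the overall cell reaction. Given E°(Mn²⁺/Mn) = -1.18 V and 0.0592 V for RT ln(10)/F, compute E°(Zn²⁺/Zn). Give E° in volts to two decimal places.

E°cell = (0.0592/n)·log K = (0.0592/2)(14.2) = +0.420 V.
Since Zn²⁺/Zn is the cathode and Mn²⁺/Mn the anode, E°cell = E°(Zn²⁺/Zn) − E°(Mn²⁺/Mn).
So E°(Zn²⁺/Zn) = E°cell + E°(Mn²⁺/Mn) = +0.420 + (-1.18) = -0.76 V.

-0.76 V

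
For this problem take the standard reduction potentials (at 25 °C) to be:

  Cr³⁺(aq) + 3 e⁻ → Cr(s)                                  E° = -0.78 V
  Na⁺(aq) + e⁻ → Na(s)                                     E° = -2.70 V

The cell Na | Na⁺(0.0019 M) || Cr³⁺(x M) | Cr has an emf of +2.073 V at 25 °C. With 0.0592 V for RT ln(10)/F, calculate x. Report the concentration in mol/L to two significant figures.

Cr³⁺/Cr is the cathode, Na⁺/Na the anode: E°cell = +1.92 V, n = 3.
Overall reaction: Cr³⁺(aq) + 3 Na(s) → Cr(s) + 3 Na⁺(aq); Q = [Na⁺]^3/[Cr³⁺]^1.
From E = E° − (0.0592/n) log Q: log Q = (E° − E)·n/0.0592 = (+1.92 − (+2.073))·3/0.0592 = -7.7534.
So 1·log[Cr³⁺] = 3·log(0.0019) − log Q = -8.1637 − (-7.7534) = -0.4103; [Cr³⁺] = 10^(-0.4103) ≈ 0.39 M.

0.39 M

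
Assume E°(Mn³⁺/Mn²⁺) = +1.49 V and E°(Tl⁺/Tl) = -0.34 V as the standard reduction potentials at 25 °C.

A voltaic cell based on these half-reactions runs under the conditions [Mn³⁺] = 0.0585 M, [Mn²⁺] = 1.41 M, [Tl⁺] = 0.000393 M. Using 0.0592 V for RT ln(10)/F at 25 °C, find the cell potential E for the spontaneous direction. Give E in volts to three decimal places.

+1.950 V

Mn³⁺/Mn²⁺ is the cathode (higher E°), Tl⁺/Tl the anode: E°cell = +1.49 − (-0.34) = +1.83 V, n = 1.
Overall: Mn³⁺(aq) + Tl(s) → Mn²⁺(aq) + Tl⁺(aq)
Q = [Mn²⁺]·[Tl⁺] / ([Mn³⁺]); log Q = -2.024.
E = E° − (0.0592/n) log Q = +1.83 − (0.0592/1)(-2.024) = +1.950 V.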